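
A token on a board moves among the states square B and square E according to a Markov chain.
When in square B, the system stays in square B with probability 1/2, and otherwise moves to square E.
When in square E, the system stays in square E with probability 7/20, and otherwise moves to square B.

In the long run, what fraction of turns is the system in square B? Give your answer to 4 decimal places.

0.5652

Let the stationary distribution be π with π = πP and π_1 + π_2 = 1.
π_1 = 0.5·π_1 + 0.65·π_2
Solving with the normalization constraint gives π = (0.5652, 0.4348).
So the stationary probability of square B is 0.5652.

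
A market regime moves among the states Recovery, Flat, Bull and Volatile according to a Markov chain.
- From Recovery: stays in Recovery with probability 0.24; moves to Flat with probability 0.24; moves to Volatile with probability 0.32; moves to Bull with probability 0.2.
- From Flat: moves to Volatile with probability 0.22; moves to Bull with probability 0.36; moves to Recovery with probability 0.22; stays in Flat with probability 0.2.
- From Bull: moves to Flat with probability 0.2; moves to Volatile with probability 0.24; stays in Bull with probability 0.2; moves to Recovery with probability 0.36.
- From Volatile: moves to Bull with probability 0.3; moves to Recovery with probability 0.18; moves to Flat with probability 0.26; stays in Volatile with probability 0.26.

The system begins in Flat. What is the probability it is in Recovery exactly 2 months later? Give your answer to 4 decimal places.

Propagate the distribution vector 2 months from Flat.
After 0 months: (0.0000, 1.0000, 0.0000, 0.0000)
After 1 month: (0.2200, 0.2000, 0.3600, 0.2200)
After 2 months: (0.2660, 0.2220, 0.2540, 0.2580)
P(in Recovery after 2 months) = 0.2660

0.2660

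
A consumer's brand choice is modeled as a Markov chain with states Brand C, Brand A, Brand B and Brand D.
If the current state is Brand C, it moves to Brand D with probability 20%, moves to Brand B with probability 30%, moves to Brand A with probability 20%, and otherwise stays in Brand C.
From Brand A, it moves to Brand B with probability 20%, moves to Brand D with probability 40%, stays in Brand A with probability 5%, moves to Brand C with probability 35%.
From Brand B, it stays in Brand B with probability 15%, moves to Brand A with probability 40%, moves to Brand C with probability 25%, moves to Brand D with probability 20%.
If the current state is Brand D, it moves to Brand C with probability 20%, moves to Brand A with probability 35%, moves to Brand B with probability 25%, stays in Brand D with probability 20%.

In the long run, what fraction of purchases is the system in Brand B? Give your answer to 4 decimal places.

0.2286

Let the stationary distribution be π with π = πP and π_1 + π_2 + π_3 + π_4 = 1.
π_1 = 0.3·π_1 + 0.35·π_2 + 0.25·π_3 + 0.2·π_4
π_2 = 0.2·π_1 + 0.05·π_2 + 0.4·π_3 + 0.35·π_4
π_3 = 0.3·π_1 + 0.2·π_2 + 0.15·π_3 + 0.25·π_4
Solving with the normalization constraint gives π = (0.2760, 0.2462, 0.2286, 0.2492).
So the stationary probability of Brand B is 0.2286.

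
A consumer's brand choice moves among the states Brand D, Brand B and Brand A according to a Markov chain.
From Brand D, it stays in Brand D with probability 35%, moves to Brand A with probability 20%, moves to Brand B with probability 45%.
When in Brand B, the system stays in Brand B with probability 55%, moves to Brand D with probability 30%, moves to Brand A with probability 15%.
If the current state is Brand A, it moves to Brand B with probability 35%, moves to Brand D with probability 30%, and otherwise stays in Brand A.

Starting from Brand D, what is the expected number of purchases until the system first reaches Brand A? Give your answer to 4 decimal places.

Let t(s) be the expected number of purchases to first reach Brand A from state s, with t(Brand A) = 0. Conditioning on the first purchase:
t(Brand D) = 1 + 0.35·t(Brand D) + 0.45·t(Brand B)
t(Brand B) = 1 + 0.3·t(Brand D) + 0.55·t(Brand B)
Solving: t(Brand D) = 5.7143, t(Brand B) = 6.0317.
Expected purchases from Brand D to Brand A: 5.7143.

5.7143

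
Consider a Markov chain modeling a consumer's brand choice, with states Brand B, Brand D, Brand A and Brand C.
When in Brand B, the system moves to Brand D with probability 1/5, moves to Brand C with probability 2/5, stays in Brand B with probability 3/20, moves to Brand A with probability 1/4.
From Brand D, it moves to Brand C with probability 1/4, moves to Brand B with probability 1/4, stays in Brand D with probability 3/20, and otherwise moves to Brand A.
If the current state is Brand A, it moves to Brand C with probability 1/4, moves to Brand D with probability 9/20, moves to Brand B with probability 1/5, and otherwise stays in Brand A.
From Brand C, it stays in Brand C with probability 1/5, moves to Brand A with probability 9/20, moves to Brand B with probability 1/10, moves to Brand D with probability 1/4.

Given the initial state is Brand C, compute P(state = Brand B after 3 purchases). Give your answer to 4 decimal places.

0.1806

Propagate the distribution vector 3 purchases from Brand C.
After 0 purchases: (0.0000, 0.0000, 0.0000, 1.0000)
After 1 purchase: (0.1000, 0.2500, 0.4500, 0.2000)
After 2 purchases: (0.1875, 0.3100, 0.2475, 0.2550)
After 3 purchases: (0.1806, 0.2591, 0.2949, 0.2654)
P(in Brand B after 3 purchases) = 0.1806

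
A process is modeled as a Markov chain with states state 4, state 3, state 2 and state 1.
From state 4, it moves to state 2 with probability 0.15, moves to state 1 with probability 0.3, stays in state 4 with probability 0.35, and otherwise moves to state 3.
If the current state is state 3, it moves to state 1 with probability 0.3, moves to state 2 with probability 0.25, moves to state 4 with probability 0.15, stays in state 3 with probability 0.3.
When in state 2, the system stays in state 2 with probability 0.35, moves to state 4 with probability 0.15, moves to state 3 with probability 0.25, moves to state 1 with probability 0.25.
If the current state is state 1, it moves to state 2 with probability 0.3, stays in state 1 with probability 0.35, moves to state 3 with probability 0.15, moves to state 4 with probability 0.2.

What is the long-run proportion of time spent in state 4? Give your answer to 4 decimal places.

Let the stationary distribution be π with π = πP and π_1 + π_2 + π_3 + π_4 = 1.
π_1 = 0.35·π_1 + 0.15·π_2 + 0.15·π_3 + 0.2·π_4
π_2 = 0.2·π_1 + 0.3·π_2 + 0.25·π_3 + 0.15·π_4
π_3 = 0.15·π_1 + 0.25·π_2 + 0.35·π_3 + 0.3·π_4
Solving with the normalization constraint gives π = (0.2063, 0.2206, 0.2716, 0.3015).
So the stationary probability of state 4 is 0.2063.

0.2063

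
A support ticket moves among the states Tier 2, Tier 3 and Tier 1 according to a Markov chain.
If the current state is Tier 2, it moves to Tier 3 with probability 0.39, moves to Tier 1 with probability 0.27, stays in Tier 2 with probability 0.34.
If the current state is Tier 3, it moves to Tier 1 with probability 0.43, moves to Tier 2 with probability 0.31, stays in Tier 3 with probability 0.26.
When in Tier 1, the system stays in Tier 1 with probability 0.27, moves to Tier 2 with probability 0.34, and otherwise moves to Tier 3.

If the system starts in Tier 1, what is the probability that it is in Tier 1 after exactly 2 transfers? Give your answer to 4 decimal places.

Sum over the intermediate state after 1 transfer:
P = P(Tier 1→Tier 2)·P(Tier 2→Tier 1) + P(Tier 1→Tier 3)·P(Tier 3→Tier 1) + P(Tier 1→Tier 1)·P(Tier 1→Tier 1)
  = 0.34×0.27 + 0.39×0.43 + 0.27×0.27
  = 0.0918 + 0.1677 + 0.0729 = 0.3324

0.3324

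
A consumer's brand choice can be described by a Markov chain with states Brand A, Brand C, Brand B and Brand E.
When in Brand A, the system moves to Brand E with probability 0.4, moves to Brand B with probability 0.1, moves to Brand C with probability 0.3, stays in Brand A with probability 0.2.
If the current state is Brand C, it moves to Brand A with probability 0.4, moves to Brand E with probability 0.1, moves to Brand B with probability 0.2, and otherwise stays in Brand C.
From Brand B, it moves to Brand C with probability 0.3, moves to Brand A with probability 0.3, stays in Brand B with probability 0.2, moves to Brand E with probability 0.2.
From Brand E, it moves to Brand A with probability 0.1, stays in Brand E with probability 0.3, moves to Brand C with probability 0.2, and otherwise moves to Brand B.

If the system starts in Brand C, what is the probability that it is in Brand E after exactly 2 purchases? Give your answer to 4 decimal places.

Propagate the distribution vector 2 purchases from Brand C.
After 0 purchases: (0.0000, 1.0000, 0.0000, 0.0000)
After 1 purchase: (0.4000, 0.3000, 0.2000, 0.1000)
After 2 purchases: (0.2700, 0.2900, 0.1800, 0.2600)
P(in Brand E after 2 purchases) = 0.2600

0.2600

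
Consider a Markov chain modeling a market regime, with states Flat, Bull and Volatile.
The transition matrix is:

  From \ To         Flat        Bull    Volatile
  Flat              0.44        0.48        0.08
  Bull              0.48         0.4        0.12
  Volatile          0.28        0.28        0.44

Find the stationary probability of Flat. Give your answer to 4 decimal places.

0.4325

Let the stationary distribution be π with π = πP and π_1 + π_2 + π_3 = 1.
π_1 = 0.44·π_1 + 0.48·π_2 + 0.28·π_3
π_2 = 0.48·π_1 + 0.4·π_2 + 0.28·π_3
Solving with the normalization constraint gives π = (0.4325, 0.4165, 0.1510).
So the stationary probability of Flat is 0.4325.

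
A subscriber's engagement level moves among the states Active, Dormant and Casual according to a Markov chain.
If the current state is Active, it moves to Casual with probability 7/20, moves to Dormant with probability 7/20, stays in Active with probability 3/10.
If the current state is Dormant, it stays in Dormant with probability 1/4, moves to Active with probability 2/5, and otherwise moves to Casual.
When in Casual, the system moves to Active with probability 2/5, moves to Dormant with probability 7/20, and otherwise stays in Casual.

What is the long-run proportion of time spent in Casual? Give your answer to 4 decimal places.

Let the stationary distribution be π with π = πP and π_1 + π_2 + π_3 = 1.
π_1 = 0.3·π_1 + 0.4·π_2 + 0.4·π_3
π_2 = 0.35·π_1 + 0.25·π_2 + 0.35·π_3
Solving with the normalization constraint gives π = (0.3636, 0.3182, 0.3182).
So the stationary probability of Casual is 0.3182.

0.3182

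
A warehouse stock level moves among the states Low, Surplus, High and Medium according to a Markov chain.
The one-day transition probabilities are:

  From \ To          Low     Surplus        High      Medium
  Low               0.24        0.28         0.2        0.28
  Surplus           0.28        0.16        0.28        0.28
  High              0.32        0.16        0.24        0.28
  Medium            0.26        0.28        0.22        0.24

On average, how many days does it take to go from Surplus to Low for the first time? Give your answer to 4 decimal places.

3.5117

Let t(s) be the expected number of days to first reach Low from state s, with t(Low) = 0. Conditioning on the first day:
t(Surplus) = 1 + 0.16·t(Surplus) + 0.28·t(High) + 0.28·t(Medium)
t(High) = 1 + 0.16·t(Surplus) + 0.24·t(High) + 0.28·t(Medium)
t(Medium) = 1 + 0.28·t(Surplus) + 0.22·t(High) + 0.24·t(Medium)
Solving: t(Surplus) = 3.5117, t(High) = 3.3766, t(Medium) = 3.5870.
Expected days from Surplus to Low: 3.5117.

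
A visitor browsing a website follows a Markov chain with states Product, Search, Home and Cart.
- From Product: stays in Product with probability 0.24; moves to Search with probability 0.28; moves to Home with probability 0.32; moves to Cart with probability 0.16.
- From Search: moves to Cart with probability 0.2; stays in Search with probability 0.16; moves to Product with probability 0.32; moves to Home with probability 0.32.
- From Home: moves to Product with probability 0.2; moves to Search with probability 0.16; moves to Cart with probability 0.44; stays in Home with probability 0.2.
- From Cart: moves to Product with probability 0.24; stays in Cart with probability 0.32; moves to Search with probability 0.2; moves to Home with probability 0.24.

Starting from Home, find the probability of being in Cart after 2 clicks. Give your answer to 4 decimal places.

Propagate the distribution vector 2 clicks from Home.
After 0 clicks: (0.0000, 0.0000, 1.0000, 0.0000)
After 1 click: (0.2000, 0.1600, 0.2000, 0.4400)
After 2 clicks: (0.2448, 0.2016, 0.2608, 0.2928)
P(in Cart after 2 clicks) = 0.2928

0.2928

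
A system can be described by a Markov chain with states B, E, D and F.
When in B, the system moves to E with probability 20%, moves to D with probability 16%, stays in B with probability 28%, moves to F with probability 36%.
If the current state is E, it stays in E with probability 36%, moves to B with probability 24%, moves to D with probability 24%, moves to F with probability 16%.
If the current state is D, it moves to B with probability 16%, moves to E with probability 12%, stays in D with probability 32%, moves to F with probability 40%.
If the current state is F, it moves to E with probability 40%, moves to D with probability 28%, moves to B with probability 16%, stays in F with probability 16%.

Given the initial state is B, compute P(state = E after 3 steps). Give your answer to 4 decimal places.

Propagate the distribution vector 3 steps from B.
After 0 steps: (1.0000, 0.0000, 0.0000, 0.0000)
After 1 step: (0.2800, 0.2000, 0.1600, 0.3600)
After 2 steps: (0.2096, 0.2912, 0.2448, 0.2544)
After 3 steps: (0.2084, 0.2779, 0.2530, 0.2607)
P(in E after 3 steps) = 0.2779

0.2779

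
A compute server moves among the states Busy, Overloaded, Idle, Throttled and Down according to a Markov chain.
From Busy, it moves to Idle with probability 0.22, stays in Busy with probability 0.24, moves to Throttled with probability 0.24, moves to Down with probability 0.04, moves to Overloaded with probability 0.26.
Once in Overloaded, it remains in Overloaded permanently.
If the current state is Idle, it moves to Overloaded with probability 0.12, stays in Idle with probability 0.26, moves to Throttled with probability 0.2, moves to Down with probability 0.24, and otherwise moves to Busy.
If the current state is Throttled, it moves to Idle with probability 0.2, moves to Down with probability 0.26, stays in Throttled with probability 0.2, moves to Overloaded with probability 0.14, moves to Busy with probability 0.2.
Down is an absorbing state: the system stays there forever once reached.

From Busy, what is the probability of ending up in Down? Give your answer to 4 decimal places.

Let h(s) be the probability of absorption at Down starting from transient state s. Then h(Down) = 1 and h(Overloaded) = 0. By first-step analysis:
h(Busy) = 0.24·h(Busy) + 0.26·0 + 0.22·h(Idle) + 0.24·h(Throttled) + 0.04·1
h(Idle) = 0.18·h(Busy) + 0.12·0 + 0.26·h(Idle) + 0.2·h(Throttled) + 0.24·1
h(Throttled) = 0.2·h(Busy) + 0.14·0 + 0.2·h(Idle) + 0.2·h(Throttled) + 0.26·1
Solving: h(Busy) = 0.3985, h(Idle) = 0.5749, h(Throttled) = 0.5683.
Starting from Busy, the probability is 0.3985.

0.3985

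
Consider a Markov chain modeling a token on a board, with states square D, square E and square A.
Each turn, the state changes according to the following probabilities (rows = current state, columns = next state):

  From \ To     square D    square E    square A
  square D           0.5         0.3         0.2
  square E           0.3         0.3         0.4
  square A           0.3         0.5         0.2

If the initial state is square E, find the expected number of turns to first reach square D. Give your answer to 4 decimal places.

Let t(s) be the expected number of turns to first reach square D from state s, with t(square D) = 0. Conditioning on the first turn:
t(square E) = 1 + 0.3·t(square E) + 0.4·t(square A)
t(square A) = 1 + 0.5·t(square E) + 0.2·t(square A)
Solving: t(square E) = 3.3333, t(square A) = 3.3333.
Expected turns from square E to square D: 3.3333.

3.3333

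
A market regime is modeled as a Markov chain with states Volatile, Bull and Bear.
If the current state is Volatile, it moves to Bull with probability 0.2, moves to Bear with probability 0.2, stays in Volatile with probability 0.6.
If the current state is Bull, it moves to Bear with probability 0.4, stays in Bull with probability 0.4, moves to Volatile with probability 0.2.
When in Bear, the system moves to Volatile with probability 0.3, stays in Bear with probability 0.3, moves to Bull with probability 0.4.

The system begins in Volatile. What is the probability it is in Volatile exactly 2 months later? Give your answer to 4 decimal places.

Sum over the intermediate state after 1 month:
P = P(Volatile→Volatile)·P(Volatile→Volatile) + P(Volatile→Bull)·P(Bull→Volatile) + P(Volatile→Bear)·P(Bear→Volatile)
  = 0.6×0.6 + 0.2×0.2 + 0.2×0.3
  = 0.3600 + 0.0400 + 0.0600 = 0.4600

0.4600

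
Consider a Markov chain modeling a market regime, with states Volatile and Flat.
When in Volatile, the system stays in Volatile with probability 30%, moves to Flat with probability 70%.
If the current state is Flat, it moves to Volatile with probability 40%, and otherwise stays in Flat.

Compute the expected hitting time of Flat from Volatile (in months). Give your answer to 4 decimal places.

Let t(s) be the expected number of months to first reach Flat from state s, with t(Flat) = 0. Conditioning on the first month:
t(Volatile) = 1 + 0.3·t(Volatile)
Solving: t(Volatile) = 1.4286.
Expected months from Volatile to Flat: 1.4286.

1.4286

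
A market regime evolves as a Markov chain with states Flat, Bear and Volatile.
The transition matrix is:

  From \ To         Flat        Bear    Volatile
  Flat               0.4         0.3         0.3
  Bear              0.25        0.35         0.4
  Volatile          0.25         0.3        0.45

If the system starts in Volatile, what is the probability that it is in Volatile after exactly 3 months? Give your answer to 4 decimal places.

Propagate the distribution vector 3 months from Volatile.
After 0 months: (0.0000, 0.0000, 1.0000)
After 1 month: (0.2500, 0.3000, 0.4500)
After 2 months: (0.2875, 0.3150, 0.3975)
After 3 months: (0.2931, 0.3158, 0.3911)
P(in Volatile after 3 months) = 0.3911

0.3911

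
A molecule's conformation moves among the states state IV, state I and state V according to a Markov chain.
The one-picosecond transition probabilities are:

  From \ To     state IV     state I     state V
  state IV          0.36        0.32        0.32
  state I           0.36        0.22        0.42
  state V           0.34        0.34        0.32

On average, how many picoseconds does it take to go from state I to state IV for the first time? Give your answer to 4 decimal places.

Let t(s) be the expected number of picoseconds to first reach state IV from state s, with t(state IV) = 0. Conditioning on the first picosecond:
t(state I) = 1 + 0.22·t(state I) + 0.42·t(state V)
t(state V) = 1 + 0.34·t(state I) + 0.32·t(state V)
Solving: t(state I) = 2.8380, t(state V) = 2.8896.
Expected picoseconds from state I to state IV: 2.8380.

2.8380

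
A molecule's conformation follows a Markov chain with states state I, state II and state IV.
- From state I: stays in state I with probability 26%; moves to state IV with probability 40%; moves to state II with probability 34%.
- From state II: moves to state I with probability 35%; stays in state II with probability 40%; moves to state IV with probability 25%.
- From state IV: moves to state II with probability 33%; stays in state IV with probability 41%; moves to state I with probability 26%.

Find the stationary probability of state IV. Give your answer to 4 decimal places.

0.3498

Let the stationary distribution be π with π = πP and π_1 + π_2 + π_3 = 1.
π_1 = 0.26·π_1 + 0.35·π_2 + 0.26·π_3
π_2 = 0.34·π_1 + 0.4·π_2 + 0.33·π_3
Solving with the normalization constraint gives π = (0.2922, 0.3580, 0.3498).
So the stationary probability of state IV is 0.3498.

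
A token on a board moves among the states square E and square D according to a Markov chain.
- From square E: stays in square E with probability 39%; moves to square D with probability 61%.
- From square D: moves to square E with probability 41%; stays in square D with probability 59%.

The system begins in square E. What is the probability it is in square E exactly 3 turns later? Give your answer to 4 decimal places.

Propagate the distribution vector 3 turns from square E.
After 0 turns: (1.0000, 0.0000)
After 1 turn: (0.3900, 0.6100)
After 2 turns: (0.4022, 0.5978)
After 3 turns: (0.4020, 0.5980)
P(in square E after 3 turns) = 0.4020

0.4020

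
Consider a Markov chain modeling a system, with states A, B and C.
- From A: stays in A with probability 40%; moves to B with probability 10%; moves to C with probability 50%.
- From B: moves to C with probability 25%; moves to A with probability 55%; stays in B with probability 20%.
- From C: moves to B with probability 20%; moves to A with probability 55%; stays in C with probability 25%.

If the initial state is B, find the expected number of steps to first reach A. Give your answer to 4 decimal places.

Let t(s) be the expected number of steps to first reach A from state s, with t(A) = 0. Conditioning on the first step:
t(B) = 1 + 0.2·t(B) + 0.25·t(C)
t(C) = 1 + 0.2·t(B) + 0.25·t(C)
Solving: t(B) = 1.8182, t(C) = 1.8182.
Expected steps from B to A: 1.8182.

1.8182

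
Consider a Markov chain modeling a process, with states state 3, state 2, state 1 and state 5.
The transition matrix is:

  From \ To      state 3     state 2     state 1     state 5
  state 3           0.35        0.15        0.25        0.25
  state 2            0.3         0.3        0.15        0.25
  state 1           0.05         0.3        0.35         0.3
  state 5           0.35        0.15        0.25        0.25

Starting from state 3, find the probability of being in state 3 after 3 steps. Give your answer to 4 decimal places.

0.2615

Propagate the distribution vector 3 steps from state 3.
After 0 steps: (1.0000, 0.0000, 0.0000, 0.0000)
After 1 step: (0.3500, 0.1500, 0.2500, 0.2500)
After 2 steps: (0.2675, 0.2100, 0.2600, 0.2625)
After 3 steps: (0.2615, 0.2205, 0.2550, 0.2630)
P(in state 3 after 3 steps) = 0.2615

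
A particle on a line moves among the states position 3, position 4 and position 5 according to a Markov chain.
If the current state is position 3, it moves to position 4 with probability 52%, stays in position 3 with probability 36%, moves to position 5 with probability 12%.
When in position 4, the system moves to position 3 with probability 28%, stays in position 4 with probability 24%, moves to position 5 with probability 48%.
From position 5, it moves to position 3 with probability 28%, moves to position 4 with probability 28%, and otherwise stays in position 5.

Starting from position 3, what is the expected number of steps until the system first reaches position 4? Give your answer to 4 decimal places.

Let t(s) be the expected number of steps to first reach position 4 from state s, with t(position 4) = 0. Conditioning on the first step:
t(position 3) = 1 + 0.36·t(position 3) + 0.12·t(position 5)
t(position 5) = 1 + 0.28·t(position 3) + 0.44·t(position 5)
Solving: t(position 3) = 2.0936, t(position 5) = 2.8325.
Expected steps from position 3 to position 4: 2.0936.

2.0936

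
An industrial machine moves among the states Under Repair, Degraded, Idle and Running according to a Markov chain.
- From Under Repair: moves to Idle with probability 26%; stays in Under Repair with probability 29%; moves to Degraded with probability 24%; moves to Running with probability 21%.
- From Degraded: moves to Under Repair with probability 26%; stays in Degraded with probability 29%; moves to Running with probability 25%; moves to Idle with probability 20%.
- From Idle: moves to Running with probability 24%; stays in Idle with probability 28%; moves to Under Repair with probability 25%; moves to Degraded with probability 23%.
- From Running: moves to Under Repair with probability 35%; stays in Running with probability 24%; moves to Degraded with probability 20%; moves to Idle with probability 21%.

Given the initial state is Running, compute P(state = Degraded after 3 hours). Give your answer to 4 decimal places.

Propagate the distribution vector 3 hours from Running.
After 0 hours: (0.0000, 0.0000, 0.0000, 1.0000)
After 1 hour: (0.3500, 0.2000, 0.2100, 0.2400)
After 2 hours: (0.2900, 0.2383, 0.2402, 0.2315)
After 3 hours: (0.2871, 0.2403, 0.2389, 0.2337)
P(in Degraded after 3 hours) = 0.2403

0.2403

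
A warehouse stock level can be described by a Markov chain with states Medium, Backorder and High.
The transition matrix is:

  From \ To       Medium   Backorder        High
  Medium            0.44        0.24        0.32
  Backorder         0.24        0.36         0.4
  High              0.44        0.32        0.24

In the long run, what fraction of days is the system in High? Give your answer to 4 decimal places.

Let the stationary distribution be π with π = πP and π_1 + π_2 + π_3 = 1.
π_1 = 0.44·π_1 + 0.24·π_2 + 0.44·π_3
π_2 = 0.24·π_1 + 0.36·π_2 + 0.32·π_3
Solving with the normalization constraint gives π = (0.3797, 0.3017, 0.3186).
So the stationary probability of High is 0.3186.

0.3186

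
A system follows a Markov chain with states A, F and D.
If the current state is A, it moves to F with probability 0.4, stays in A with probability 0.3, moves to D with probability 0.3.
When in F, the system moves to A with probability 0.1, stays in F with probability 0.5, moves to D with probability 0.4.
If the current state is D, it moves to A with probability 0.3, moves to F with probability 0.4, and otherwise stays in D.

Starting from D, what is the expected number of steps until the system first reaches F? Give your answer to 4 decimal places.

Let t(s) be the expected number of steps to first reach F from state s, with t(F) = 0. Conditioning on the first step:
t(A) = 1 + 0.3·t(A) + 0.3·t(D)
t(D) = 1 + 0.3·t(A) + 0.3·t(D)
Solving: t(A) = 2.5000, t(D) = 2.5000.
Expected steps from D to F: 2.5000.

2.5000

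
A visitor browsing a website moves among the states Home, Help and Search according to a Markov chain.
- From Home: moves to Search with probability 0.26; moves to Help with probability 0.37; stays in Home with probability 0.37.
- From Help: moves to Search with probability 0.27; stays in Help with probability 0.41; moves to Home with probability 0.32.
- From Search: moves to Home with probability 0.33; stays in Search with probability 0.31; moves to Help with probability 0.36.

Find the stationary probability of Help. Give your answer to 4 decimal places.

Let the stationary distribution be π with π = πP and π_1 + π_2 + π_3 = 1.
π_1 = 0.37·π_1 + 0.32·π_2 + 0.33·π_3
π_2 = 0.37·π_1 + 0.41·π_2 + 0.36·π_3
Solving with the normalization constraint gives π = (0.3398, 0.3825, 0.2777).
So the stationary probability of Help is 0.3825.

0.3825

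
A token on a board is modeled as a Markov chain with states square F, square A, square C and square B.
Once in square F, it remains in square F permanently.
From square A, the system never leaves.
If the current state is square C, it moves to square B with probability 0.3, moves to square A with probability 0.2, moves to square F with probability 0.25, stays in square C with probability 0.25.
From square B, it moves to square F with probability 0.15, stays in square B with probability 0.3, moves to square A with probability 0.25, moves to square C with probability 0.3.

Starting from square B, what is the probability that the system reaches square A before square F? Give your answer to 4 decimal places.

0.5690

Let h(s) be the probability of absorption at square A starting from transient state s. Then h(square A) = 1 and h(square F) = 0. By first-step analysis:
h(square C) = 0.25·0 + 0.2·1 + 0.25·h(square C) + 0.3·h(square B)
h(square B) = 0.15·0 + 0.25·1 + 0.3·h(square C) + 0.3·h(square B)
Solving: h(square C) = 0.4943, h(square B) = 0.5690.
Starting from square B, the probability is 0.5690.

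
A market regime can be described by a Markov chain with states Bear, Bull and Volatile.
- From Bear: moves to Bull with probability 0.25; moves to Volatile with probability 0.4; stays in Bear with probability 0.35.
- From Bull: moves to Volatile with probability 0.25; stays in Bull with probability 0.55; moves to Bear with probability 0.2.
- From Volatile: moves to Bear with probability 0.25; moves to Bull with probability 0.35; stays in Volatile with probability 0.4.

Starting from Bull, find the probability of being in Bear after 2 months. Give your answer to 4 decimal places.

0.2425

Sum over the intermediate state after 1 month:
P = P(Bull→Bear)·P(Bear→Bear) + P(Bull→Bull)·P(Bull→Bear) + P(Bull→Volatile)·P(Volatile→Bear)
  = 0.2×0.35 + 0.55×0.2 + 0.25×0.25
  = 0.0700 + 0.1100 + 0.0625 = 0.2425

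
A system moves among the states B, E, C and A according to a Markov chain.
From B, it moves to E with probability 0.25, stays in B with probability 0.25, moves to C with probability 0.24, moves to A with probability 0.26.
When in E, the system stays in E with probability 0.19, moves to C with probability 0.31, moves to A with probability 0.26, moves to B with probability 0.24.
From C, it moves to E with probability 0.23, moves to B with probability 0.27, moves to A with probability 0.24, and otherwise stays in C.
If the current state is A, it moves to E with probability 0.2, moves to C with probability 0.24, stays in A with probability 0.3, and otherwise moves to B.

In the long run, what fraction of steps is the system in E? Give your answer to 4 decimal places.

Let the stationary distribution be π with π = πP and π_1 + π_2 + π_3 + π_4 = 1.
π_1 = 0.25·π_1 + 0.24·π_2 + 0.27·π_3 + 0.26·π_4
π_2 = 0.25·π_1 + 0.19·π_2 + 0.23·π_3 + 0.2·π_4
π_3 = 0.24·π_1 + 0.31·π_2 + 0.26·π_3 + 0.24·π_4
Solving with the normalization constraint gives π = (0.2557, 0.2184, 0.2605, 0.2654).
So the stationary probability of E is 0.2184.

0.2184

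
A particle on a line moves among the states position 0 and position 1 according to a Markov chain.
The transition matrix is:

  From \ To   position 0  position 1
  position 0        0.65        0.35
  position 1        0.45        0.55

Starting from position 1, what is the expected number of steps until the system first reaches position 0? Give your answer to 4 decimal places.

Let t(s) be the expected number of steps to first reach position 0 from state s, with t(position 0) = 0. Conditioning on the first step:
t(position 1) = 1 + 0.55·t(position 1)
Solving: t(position 1) = 2.2222.
Expected steps from position 1 to position 0: 2.2222.

2.2222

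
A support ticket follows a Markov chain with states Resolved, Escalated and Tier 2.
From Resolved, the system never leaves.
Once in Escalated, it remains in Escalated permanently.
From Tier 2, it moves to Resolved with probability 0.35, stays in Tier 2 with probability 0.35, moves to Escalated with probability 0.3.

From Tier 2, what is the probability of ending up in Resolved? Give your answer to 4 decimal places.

0.5385

Let h(s) be the probability of absorption at Resolved starting from transient state s. Then h(Resolved) = 1 and h(Escalated) = 0. By first-step analysis:
h(Tier 2) = 0.35·1 + 0.3·0 + 0.35·h(Tier 2)
Solving: h(Tier 2) = 0.5385.
Starting from Tier 2, the probability is 0.5385.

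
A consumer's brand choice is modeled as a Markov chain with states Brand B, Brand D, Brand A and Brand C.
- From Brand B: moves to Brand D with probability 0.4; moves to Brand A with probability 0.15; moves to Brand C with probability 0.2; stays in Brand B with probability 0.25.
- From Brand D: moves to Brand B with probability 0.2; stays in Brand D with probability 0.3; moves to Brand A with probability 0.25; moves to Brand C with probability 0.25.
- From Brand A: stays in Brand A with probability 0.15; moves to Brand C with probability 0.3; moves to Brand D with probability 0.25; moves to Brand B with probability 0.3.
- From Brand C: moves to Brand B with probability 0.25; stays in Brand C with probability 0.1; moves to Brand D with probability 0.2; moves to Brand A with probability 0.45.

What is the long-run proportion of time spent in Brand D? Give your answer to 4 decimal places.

0.2908

Let the stationary distribution be π with π = πP and π_1 + π_2 + π_3 + π_4 = 1.
π_1 = 0.25·π_1 + 0.2·π_2 + 0.3·π_3 + 0.25·π_4
π_2 = 0.4·π_1 + 0.3·π_2 + 0.25·π_3 + 0.2·π_4
π_3 = 0.15·π_1 + 0.25·π_2 + 0.15·π_3 + 0.45·π_4
Solving with the normalization constraint gives π = (0.2477, 0.2908, 0.2443, 0.2172).
So the stationary probability of Brand D is 0.2908.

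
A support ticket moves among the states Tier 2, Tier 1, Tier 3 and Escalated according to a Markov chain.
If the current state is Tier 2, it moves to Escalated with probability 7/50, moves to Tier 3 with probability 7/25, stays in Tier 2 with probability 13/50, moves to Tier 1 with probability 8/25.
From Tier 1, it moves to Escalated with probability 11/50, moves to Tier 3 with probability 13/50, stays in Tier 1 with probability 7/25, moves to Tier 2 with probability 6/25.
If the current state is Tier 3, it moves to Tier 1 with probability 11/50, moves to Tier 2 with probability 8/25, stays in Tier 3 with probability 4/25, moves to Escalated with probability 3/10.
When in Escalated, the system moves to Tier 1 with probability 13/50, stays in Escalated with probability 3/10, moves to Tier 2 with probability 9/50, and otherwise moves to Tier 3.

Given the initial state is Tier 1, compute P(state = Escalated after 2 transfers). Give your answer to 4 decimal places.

0.2392

Propagate the distribution vector 2 transfers from Tier 1.
After 0 transfers: (0.0000, 1.0000, 0.0000, 0.0000)
After 1 transfer: (0.2400, 0.2800, 0.2600, 0.2200)
After 2 transfers: (0.2524, 0.2696, 0.2388, 0.2392)
P(in Escalated after 2 transfers) = 0.2392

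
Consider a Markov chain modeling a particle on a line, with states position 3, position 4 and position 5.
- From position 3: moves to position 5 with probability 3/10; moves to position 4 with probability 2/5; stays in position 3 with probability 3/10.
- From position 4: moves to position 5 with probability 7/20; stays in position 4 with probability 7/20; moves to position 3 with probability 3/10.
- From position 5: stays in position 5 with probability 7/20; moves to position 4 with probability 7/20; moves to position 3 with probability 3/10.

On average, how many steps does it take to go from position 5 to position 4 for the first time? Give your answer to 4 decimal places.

Let t(s) be the expected number of steps to first reach position 4 from state s, with t(position 4) = 0. Conditioning on the first step:
t(position 3) = 1 + 0.3·t(position 3) + 0.3·t(position 5)
t(position 5) = 1 + 0.3·t(position 3) + 0.35·t(position 5)
Solving: t(position 3) = 2.6027, t(position 5) = 2.7397.
Expected steps from position 5 to position 4: 2.7397.

2.7397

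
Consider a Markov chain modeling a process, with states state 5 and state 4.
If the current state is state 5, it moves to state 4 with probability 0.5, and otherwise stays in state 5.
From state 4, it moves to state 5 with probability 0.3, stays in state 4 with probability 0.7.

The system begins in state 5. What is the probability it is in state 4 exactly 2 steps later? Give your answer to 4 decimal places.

Sum over the intermediate state after 1 step:
P = P(state 5→state 5)·P(state 5→state 4) + P(state 5→state 4)·P(state 4→state 4)
  = 0.5×0.5 + 0.5×0.7
  = 0.2500 + 0.3500 = 0.6000

0.6000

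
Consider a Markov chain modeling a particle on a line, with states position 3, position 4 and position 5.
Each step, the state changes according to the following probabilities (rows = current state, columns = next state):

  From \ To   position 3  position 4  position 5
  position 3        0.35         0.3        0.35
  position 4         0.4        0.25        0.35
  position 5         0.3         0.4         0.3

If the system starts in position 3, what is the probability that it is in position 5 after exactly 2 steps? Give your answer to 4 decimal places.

0.3325

Sum over the intermediate state after 1 step:
P = P(position 3→position 3)·P(position 3→position 5) + P(position 3→position 4)·P(position 4→position 5) + P(position 3→position 5)·P(position 5→position 5)
  = 0.35×0.35 + 0.3×0.35 + 0.35×0.3
  = 0.1225 + 0.1050 + 0.1050 = 0.3325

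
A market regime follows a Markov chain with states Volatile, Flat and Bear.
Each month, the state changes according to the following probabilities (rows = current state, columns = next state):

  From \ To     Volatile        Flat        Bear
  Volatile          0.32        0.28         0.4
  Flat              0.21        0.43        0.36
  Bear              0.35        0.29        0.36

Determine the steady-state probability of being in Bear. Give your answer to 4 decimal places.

0.3718

Let the stationary distribution be π with π = πP and π_1 + π_2 + π_3 = 1.
π_1 = 0.32·π_1 + 0.21·π_2 + 0.35·π_3
π_2 = 0.28·π_1 + 0.43·π_2 + 0.29·π_3
Solving with the normalization constraint gives π = (0.2944, 0.3338, 0.3718).
So the stationary probability of Bear is 0.3718.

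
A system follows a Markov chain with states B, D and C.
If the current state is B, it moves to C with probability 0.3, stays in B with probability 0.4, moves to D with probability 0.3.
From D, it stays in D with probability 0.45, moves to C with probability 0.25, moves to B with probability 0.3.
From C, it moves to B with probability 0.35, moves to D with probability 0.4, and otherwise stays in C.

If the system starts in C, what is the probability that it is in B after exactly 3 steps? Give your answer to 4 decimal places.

0.3481

Propagate the distribution vector 3 steps from C.
After 0 steps: (0.0000, 0.0000, 1.0000)
After 1 step: (0.3500, 0.4000, 0.2500)
After 2 steps: (0.3475, 0.3850, 0.2675)
After 3 steps: (0.3481, 0.3845, 0.2674)
P(in B after 3 steps) = 0.3481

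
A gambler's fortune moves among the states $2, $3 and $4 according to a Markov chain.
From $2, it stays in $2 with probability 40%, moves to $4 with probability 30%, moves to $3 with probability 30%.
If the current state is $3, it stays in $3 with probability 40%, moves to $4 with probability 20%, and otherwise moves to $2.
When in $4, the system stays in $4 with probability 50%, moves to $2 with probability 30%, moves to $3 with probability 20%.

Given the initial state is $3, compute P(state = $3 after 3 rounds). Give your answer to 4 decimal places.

0.3020

Propagate the distribution vector 3 rounds from $3.
After 0 rounds: (0.0000, 1.0000, 0.0000)
After 1 round: (0.4000, 0.4000, 0.2000)
After 2 rounds: (0.3800, 0.3200, 0.3000)
After 3 rounds: (0.3700, 0.3020, 0.3280)
P(in $3 after 3 rounds) = 0.3020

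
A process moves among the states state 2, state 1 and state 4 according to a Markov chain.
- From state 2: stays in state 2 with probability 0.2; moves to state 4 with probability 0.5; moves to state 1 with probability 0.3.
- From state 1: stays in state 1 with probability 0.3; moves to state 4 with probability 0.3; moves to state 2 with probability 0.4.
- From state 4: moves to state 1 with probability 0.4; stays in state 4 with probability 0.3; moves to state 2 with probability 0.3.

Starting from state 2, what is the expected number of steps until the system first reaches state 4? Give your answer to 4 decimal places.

Let t(s) be the expected number of steps to first reach state 4 from state s, with t(state 4) = 0. Conditioning on the first step:
t(state 2) = 1 + 0.2·t(state 2) + 0.3·t(state 1)
t(state 1) = 1 + 0.4·t(state 2) + 0.3·t(state 1)
Solving: t(state 2) = 2.2727, t(state 1) = 2.7273.
Expected steps from state 2 to state 4: 2.2727.

2.2727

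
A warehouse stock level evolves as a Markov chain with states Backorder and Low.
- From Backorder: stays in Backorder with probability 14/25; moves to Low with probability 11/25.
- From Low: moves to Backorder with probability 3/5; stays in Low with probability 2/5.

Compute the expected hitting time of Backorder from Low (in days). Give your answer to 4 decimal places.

1.6667

Let t(s) be the expected number of days to first reach Backorder from state s, with t(Backorder) = 0. Conditioning on the first day:
t(Low) = 1 + 0.4·t(Low)
Solving: t(Low) = 1.6667.
Expected days from Low to Backorder: 1.6667.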